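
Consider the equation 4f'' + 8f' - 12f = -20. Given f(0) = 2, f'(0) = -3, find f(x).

f = 5/3 - exp(x)/2 + 5*exp(-3*x)/6

Divide through by 4: f'' + 2f' - 3f = -5.
Characteristic equation r² + 2r - 3 = 0 factors as (r - 1)(r + 3) = 0, so r = 1, -3.
Hence f_h = C1*exp(x) + C2*exp(-3*x).
For the particular solution try f_p = A0. Substituting and matching coefficients of each power of x gives A0 = 5/3, so f_p = 5/3.
General solution: f = 5/3 + C1*exp(x) + C2*exp(-3*x).
Apply the initial conditions: f(0) = 5/3 + C1 + C2 = 2 and f'(0) = C1 - 3*C2 = -3. Solving gives C1 = -1/2, C2 = 5/6.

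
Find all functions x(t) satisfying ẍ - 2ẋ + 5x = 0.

Characteristic equation r² - 2r + 5 = 0 has discriminant (-2)² - 4·(5) = -16 < 0, so r = 1 ± 2i.
Hence x_h = C1*cos(2*t)*exp(t) + C2*exp(t)*sin(2*t).

x = C1*cos(2*t)*exp(t) + C2*exp(t)*sin(2*t)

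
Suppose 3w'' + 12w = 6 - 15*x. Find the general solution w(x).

Divide through by 3: w'' + 4w = 2 - 5*x.
Characteristic equation r² + 4 = 0 has discriminant (0)² - 4·(4) = -16 < 0, so r = ± 2i.
Hence w_h = C1*cos(2*x) + C2*sin(2*x).
For the particular solution try w_p = A0 + A1*x. Substituting and matching coefficients of each power of x gives A0 = 1/2, A1 = -5/4, so w_p = 1/2 - 5*x/4.

w = 1/2 - 5*x/4 + C1*cos(2*x) + C2*sin(2*x)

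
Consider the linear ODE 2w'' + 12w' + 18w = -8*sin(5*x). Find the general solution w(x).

w = 16*sin(5*x)/289 + 30*cos(5*x)/289 + C1*exp(-3*x) + C2*x*exp(-3*x)

Divide through by 2: w'' + 6w' + 9w = -4*sin(5*x).
Characteristic equation r² + 6r + 9 = 0 has discriminant (6)² - 4·(9) = 0, so r = -3 is a repeated root.
Hence w_h = (C1 + C2*x)*exp(-3*x).
Try w_p = A*cos(5*x) + B*sin(5*x). Substituting and equating the coefficients of cos(5x) and sin(5x) gives A = 30/289, B = 16/289, so w_p = 16*sin(5*x)/289 + 30*cos(5*x)/289.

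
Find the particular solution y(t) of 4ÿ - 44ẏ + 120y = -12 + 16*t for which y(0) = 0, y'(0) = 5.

y = -23/450 - 114*exp(5*t)/25 + 2*t/15 + 83*exp(6*t)/18

Divide through by 4: y'' - 11y' + 30y = -3 + 4*t.
Characteristic equation r² - 11r + 30 = 0 factors as (r - 6)(r - 5) = 0, so r = 6, 5.
Hence y_h = C1*exp(6*t) + C2*exp(5*t).
For the particular solution try y_p = A0 + A1*t. Substituting and matching coefficients of each power of t gives A0 = -23/450, A1 = 2/15, so y_p = -23/450 + 2*t/15.
General solution: y = -23/450 + 2*t/15 + C1*exp(6*t) + C2*exp(5*t).
Apply the initial conditions: y(0) = -23/450 + C1 + C2 = 0 and y'(0) = 2/15 + 5*C2 + 6*C1 = 5. Solving gives C1 = 83/18, C2 = -114/25.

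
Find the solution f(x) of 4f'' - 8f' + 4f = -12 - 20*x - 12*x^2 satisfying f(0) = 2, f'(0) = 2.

Divide through by 4: f'' - 2f' + f = -3 - 5*x - 3*x^2.
Characteristic equation r² - 2r + 1 = 0 has discriminant (-2)² - 4·(1) = 0, so r = 1 is a repeated root.
Hence f_h = (C1 + C2*x)*exp(x).
For the particular solution try f_p = A0 + A1*x + A2*x^2. Substituting and matching coefficients of each power of x gives A0 = -31, A1 = -17, A2 = -3, so f_p = -31 - 17*x - 3*x^2.
General solution: f = -31 - 17*x - 3*x^2 + C1*exp(x) + C2*x*exp(x).
Apply the initial conditions: f(0) = -31 + C1 = 2 and f'(0) = -17 + C1 + C2 = 2. Solving gives C1 = 33, C2 = -14.

f = -31 - 17*x - 3*x**2 + 33*exp(x) - 14*x*exp(x)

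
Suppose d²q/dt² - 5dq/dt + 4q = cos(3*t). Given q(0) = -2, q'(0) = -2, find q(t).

q = -61*exp(t)/30 - 3*sin(3*t)/50 - cos(3*t)/50 + 4*exp(4*t)/75

Characteristic equation r² - 5r + 4 = 0 factors as (r - 1)(r - 4) = 0, so r = 1, 4.
Hence q_h = C1*exp(t) + C2*exp(4*t).
Try q_p = A*cos(3*t) + B*sin(3*t). Substituting and equating the coefficients of cos(3t) and sin(3t) gives A = -1/50, B = -3/50, so q_p = -3*sin(3*t)/50 - cos(3*t)/50.
General solution: q = -3*sin(3*t)/50 - cos(3*t)/50 + C1*exp(t) + C2*exp(4*t).
Apply the initial conditions: q(0) = -1/50 + C1 + C2 = -2 and q'(0) = -9/50 + C1 + 4*C2 = -2. Solving gives C1 = -61/30, C2 = 4/75.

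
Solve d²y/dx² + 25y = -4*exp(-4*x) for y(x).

Characteristic equation r² + 25 = 0 has discriminant (0)² - 4·(25) = -100 < 0, so r = ± 5i.
Hence y_h = C1*cos(5*x) + C2*sin(5*x).
Try y_p = A*exp(-4*x). Substituting into the equation and dividing by exp(-4*x) gives A = -4/41, so y_p = -4*exp(-4*x)/41.

y = -4*exp(-4*x)/41 + C1*cos(5*x) + C2*sin(5*x)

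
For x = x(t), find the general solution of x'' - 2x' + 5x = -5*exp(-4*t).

x = -5*exp(-4*t)/29 + C1*cos(2*t)*exp(t) + C2*exp(t)*sin(2*t)

Characteristic equation r² - 2r + 5 = 0 has discriminant (-2)² - 4·(5) = -16 < 0, so r = 1 ± 2i.
Hence x_h = C1*cos(2*t)*exp(t) + C2*exp(t)*sin(2*t).
Try x_p = A*exp(-4*t). Substituting into the equation and dividing by exp(-4*t) gives A = -5/29, so x_p = -5*exp(-4*t)/29.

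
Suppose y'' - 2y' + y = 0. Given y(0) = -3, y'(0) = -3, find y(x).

Characteristic equation r² - 2r + 1 = 0 has discriminant (-2)² - 4·(1) = 0, so r = 1 is a repeated root.
Hence y_h = (C1 + C2*x)*exp(x).
Apply the initial conditions: y(0) = C1 = -3 and y'(0) = C1 + C2 = -3. Solving gives C1 = -3, C2 = 0.

y = -3*exp(x)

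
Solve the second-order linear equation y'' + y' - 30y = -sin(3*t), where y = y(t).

Characteristic equation r² + r - 30 = 0 factors as (r - 5)(r + 6) = 0, so r = 5, -6.
Hence y_h = C1*exp(5*t) + C2*exp(-6*t).
Try y_p = A*cos(3*t) + B*sin(3*t). Substituting and equating the coefficients of cos(3t) and sin(3t) gives A = 1/510, B = 13/510, so y_p = cos(3*t)/510 + 13*sin(3*t)/510.

y = cos(3*t)/510 + 13*sin(3*t)/510 + C1*exp(5*t) + C2*exp(-6*t)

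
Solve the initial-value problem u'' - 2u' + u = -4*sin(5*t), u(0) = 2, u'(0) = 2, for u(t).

u = -10*cos(5*t)/169 + 24*sin(5*t)/169 + 348*exp(t)/169 - 10*t*exp(t)/13

Characteristic equation r² - 2r + 1 = 0 has discriminant (-2)² - 4·(1) = 0, so r = 1 is a repeated root.
Hence u_h = (C1 + C2*t)*exp(t).
Try u_p = A*cos(5*t) + B*sin(5*t). Substituting and equating the coefficients of cos(5t) and sin(5t) gives A = -10/169, B = 24/169, so u_p = -10*cos(5*t)/169 + 24*sin(5*t)/169.
General solution: u = -10*cos(5*t)/169 + 24*sin(5*t)/169 + C1*exp(t) + C2*t*exp(t).
Apply the initial conditions: u(0) = -10/169 + C1 = 2 and u'(0) = 120/169 + C1 + C2 = 2. Solving gives C1 = 348/169, C2 = -10/13.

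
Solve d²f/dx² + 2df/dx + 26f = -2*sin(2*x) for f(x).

f = -11*sin(2*x)/125 + 2*cos(2*x)/125 + C1*cos(5*x)*exp(-x) + C2*exp(-x)*sin(5*x)

Characteristic equation r² + 2r + 26 = 0 has discriminant (2)² - 4·(26) = -100 < 0, so r = -1 ± 5i.
Hence f_h = C1*cos(5*x)*exp(-x) + C2*exp(-x)*sin(5*x).
Try f_p = A*cos(2*x) + B*sin(2*x). Substituting and equating the coefficients of cos(2x) and sin(2x) gives A = 2/125, B = -11/125, so f_p = -11*sin(2*x)/125 + 2*cos(2*x)/125.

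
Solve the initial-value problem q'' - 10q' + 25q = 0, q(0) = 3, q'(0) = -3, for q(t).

q = 3*exp(5*t) - 18*t*exp(5*t)

Characteristic equation r² - 10r + 25 = 0 has discriminant (-10)² - 4·(25) = 0, so r = 5 is a repeated root.
Hence q_h = (C1 + C2*t)*exp(5*t).
Apply the initial conditions: q(0) = C1 = 3 and q'(0) = C2 + 5*C1 = -3. Solving gives C1 = 3, C2 = -18.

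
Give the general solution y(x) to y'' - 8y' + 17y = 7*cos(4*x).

Characteristic equation r² - 8r + 17 = 0 has discriminant (-8)² - 4·(17) = -4 < 0, so r = 4 ± i.
Hence y_h = C1*cos(x)*exp(4*x) + C2*exp(4*x)*sin(x).
Try y_p = A*cos(4*x) + B*sin(4*x). Substituting and equating the coefficients of cos(4x) and sin(4x) gives A = 7/1025, B = -224/1025, so y_p = -224*sin(4*x)/1025 + 7*cos(4*x)/1025.

y = -224*sin(4*x)/1025 + 7*cos(4*x)/1025 + C1*cos(x)*exp(4*x) + C2*exp(4*x)*sin(x)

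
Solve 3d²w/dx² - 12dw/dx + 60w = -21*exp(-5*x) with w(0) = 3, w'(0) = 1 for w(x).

Divide through by 3: w'' - 4w' + 20w = -7*exp(-5*x).
Characteristic equation r² - 4r + 20 = 0 has discriminant (-4)² - 4·(20) = -64 < 0, so r = 2 ± 4i.
Hence w_h = C1*cos(4*x)*exp(2*x) + C2*exp(2*x)*sin(4*x).
Try w_p = A*exp(-5*x). Substituting into the equation and dividing by exp(-5*x) gives A = -7/65, so w_p = -7*exp(-5*x)/65.
General solution: w = -7*exp(-5*x)/65 + C1*cos(4*x)*exp(2*x) + C2*exp(2*x)*sin(4*x).
Apply the initial conditions: w(0) = -7/65 + C1 = 3 and w'(0) = 7/13 + 2*C1 + 4*C2 = 1. Solving gives C1 = 202/65, C2 = -187/130.

w = -7*exp(-5*x)/65 - 187*exp(2*x)*sin(4*x)/130 + 202*cos(4*x)*exp(2*x)/65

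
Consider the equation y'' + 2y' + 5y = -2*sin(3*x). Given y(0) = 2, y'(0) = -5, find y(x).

y = 2*sin(3*x)/13 + 3*cos(3*x)/13 - 24*exp(-x)*sin(2*x)/13 + 23*cos(2*x)*exp(-x)/13

Characteristic equation r² + 2r + 5 = 0 has discriminant (2)² - 4·(5) = -16 < 0, so r = -1 ± 2i.
Hence y_h = C1*cos(2*x)*exp(-x) + C2*exp(-x)*sin(2*x).
Try y_p = A*cos(3*x) + B*sin(3*x). Substituting and equating the coefficients of cos(3x) and sin(3x) gives A = 3/13, B = 2/13, so y_p = 2*sin(3*x)/13 + 3*cos(3*x)/13.
General solution: y = 2*sin(3*x)/13 + 3*cos(3*x)/13 + C1*cos(2*x)*exp(-x) + C2*exp(-x)*sin(2*x).
Apply the initial conditions: y(0) = 3/13 + C1 = 2 and y'(0) = 6/13 - C1 + 2*C2 = -5. Solving gives C1 = 23/13, C2 = -24/13.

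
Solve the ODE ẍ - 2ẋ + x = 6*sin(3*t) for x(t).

Characteristic equation r² - 2r + 1 = 0 has discriminant (-2)² - 4·(1) = 0, so r = 1 is a repeated root.
Hence x_h = (C1 + C2*t)*exp(t).
Try x_p = A*cos(3*t) + B*sin(3*t). Substituting and equating the coefficients of cos(3t) and sin(3t) gives A = 9/25, B = -12/25, so x_p = -12*sin(3*t)/25 + 9*cos(3*t)/25.

x = -12*sin(3*t)/25 + 9*cos(3*t)/25 + C1*exp(t) + C2*t*exp(t)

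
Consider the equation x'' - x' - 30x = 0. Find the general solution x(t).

Characteristic equation r² - r - 30 = 0 factors as (r - 6)(r + 5) = 0, so r = 6, -5.
Hence x_h = C1*exp(6*t) + C2*exp(-5*t).

x = C1*exp(6*t) + C2*exp(-5*t)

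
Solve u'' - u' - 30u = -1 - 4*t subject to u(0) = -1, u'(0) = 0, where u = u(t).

u = 13/450 - 151*exp(-5*t)/275 - 95*exp(6*t)/198 + 2*t/15

Characteristic equation r² - r - 30 = 0 factors as (r + 5)(r - 6) = 0, so r = -5, 6.
Hence u_h = C1*exp(-5*t) + C2*exp(6*t).
For the particular solution try u_p = A0 + A1*t. Substituting and matching coefficients of each power of t gives A0 = 13/450, A1 = 2/15, so u_p = 13/450 + 2*t/15.
General solution: u = 13/450 + 2*t/15 + C1*exp(-5*t) + C2*exp(6*t).
Apply the initial conditions: u(0) = 13/450 + C1 + C2 = -1 and u'(0) = 2/15 - 5*C1 + 6*C2 = 0. Solving gives C1 = -151/275, C2 = -95/198.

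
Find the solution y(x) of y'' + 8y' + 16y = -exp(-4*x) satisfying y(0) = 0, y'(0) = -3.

Characteristic equation r² + 8r + 16 = 0 has discriminant (8)² - 4·(16) = 0, so r = -4 is a repeated root.
Hence y_h = (C1 + C2*x)*exp(-4*x).
Since exp(-4*x) solves the homogeneous equation (r = -4 is a root of multiplicity 2), multiply the trial by x^2. Try y_p = A*x^2*exp(-4*x). Substituting into the equation and dividing by exp(-4*x) gives A = -1/2, so y_p = -x^2*exp(-4*x)/2.
General solution: y = C1*exp(-4*x) - x^2*exp(-4*x)/2 + C2*x*exp(-4*x).
Apply the initial conditions: y(0) = C1 = 0 and y'(0) = C2 - 4*C1 = -3. Solving gives C1 = 0, C2 = -3.

y = -3*x*exp(-4*x) - x**2*exp(-4*x)/2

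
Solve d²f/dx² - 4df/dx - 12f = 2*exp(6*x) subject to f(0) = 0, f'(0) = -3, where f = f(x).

f = -13*exp(6*x)/32 + 13*exp(-2*x)/32 + x*exp(6*x)/4

Characteristic equation r² - 4r - 12 = 0 factors as (r - 6)(r + 2) = 0, so r = 6, -2.
Hence f_h = C1*exp(6*x) + C2*exp(-2*x).
Since exp(6*x) solves the homogeneous equation (r = 6 is a root of multiplicity 1), multiply the trial by x. Try f_p = A*x*exp(6*x). Substituting into the equation and dividing by exp(6*x) gives A = 1/4, so f_p = x*exp(6*x)/4.
General solution: f = C1*exp(6*x) + C2*exp(-2*x) + x*exp(6*x)/4.
Apply the initial conditions: f(0) = C1 + C2 = 0 and f'(0) = 1/4 - 2*C2 + 6*C1 = -3. Solving gives C1 = -13/32, C2 = 13/32.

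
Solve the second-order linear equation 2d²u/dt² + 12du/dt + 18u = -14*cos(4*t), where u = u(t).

Divide through by 2: u'' + 6u' + 9u = -7*cos(4*t).
Characteristic equation r² + 6r + 9 = 0 has discriminant (6)² - 4·(9) = 0, so r = -3 is a repeated root.
Hence u_h = (C1 + C2*t)*exp(-3*t).
Try u_p = A*cos(4*t) + B*sin(4*t). Substituting and equating the coefficients of cos(4t) and sin(4t) gives A = 49/625, B = -168/625, so u_p = -168*sin(4*t)/625 + 49*cos(4*t)/625.

u = -168*sin(4*t)/625 + 49*cos(4*t)/625 + C1*exp(-3*t) + C2*t*exp(-3*t)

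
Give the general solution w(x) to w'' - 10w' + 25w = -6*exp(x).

w = -3*exp(x)/8 + C1*exp(5*x) + C2*x*exp(5*x)

Characteristic equation r² - 10r + 25 = 0 has discriminant (-10)² - 4·(25) = 0, so r = 5 is a repeated root.
Hence w_h = (C1 + C2*x)*exp(5*x).
Try w_p = A*exp(x). Substituting into the equation and dividing by exp(x) gives A = -3/8, so w_p = -3*exp(x)/8.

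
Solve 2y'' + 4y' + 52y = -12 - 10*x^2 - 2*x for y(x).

y = -473/2197 - 5*x**2/26 - 3*x/338 + C1*cos(5*x)*exp(-x) + C2*exp(-x)*sin(5*x)

Divide through by 2: y'' + 2y' + 26y = -6 - x - 5*x^2.
Characteristic equation r² + 2r + 26 = 0 has discriminant (2)² - 4·(26) = -100 < 0, so r = -1 ± 5i.
Hence y_h = C1*cos(5*x)*exp(-x) + C2*exp(-x)*sin(5*x).
For the particular solution try y_p = A0 + A1*x + A2*x^2. Substituting and matching coefficients of each power of x gives A0 = -473/2197, A1 = -3/338, A2 = -5/26, so y_p = -473/2197 - 5*x^2/26 - 3*x/338.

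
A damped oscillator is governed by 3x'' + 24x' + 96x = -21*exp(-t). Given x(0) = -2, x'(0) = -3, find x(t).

Divide through by 3: x'' + 8x' + 32x = -7*exp(-t).
Characteristic equation r² + 8r + 32 = 0 has discriminant (8)² - 4·(32) = -64 < 0, so r = -4 ± 4i.
Hence x_h = C1*cos(4*t)*exp(-4*t) + C2*exp(-4*t)*sin(4*t).
Try x_p = A*exp(-t). Substituting into the equation and dividing by exp(-t) gives A = -7/25, so x_p = -7*exp(-t)/25.
General solution: x = -7*exp(-t)/25 + C1*cos(4*t)*exp(-4*t) + C2*exp(-4*t)*sin(4*t).
Apply the initial conditions: x(0) = -7/25 + C1 = -2 and x'(0) = 7/25 - 4*C1 + 4*C2 = -3. Solving gives C1 = -43/25, C2 = -127/50.

x = -7*exp(-t)/25 - 127*exp(-4*t)*sin(4*t)/50 - 43*cos(4*t)*exp(-4*t)/25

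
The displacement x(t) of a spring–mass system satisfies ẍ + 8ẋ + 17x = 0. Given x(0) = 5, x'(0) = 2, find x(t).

x = 5*cos(t)*exp(-4*t) + 22*exp(-4*t)*sin(t)

Characteristic equation r² + 8r + 17 = 0 has discriminant (8)² - 4·(17) = -4 < 0, so r = -4 ± i.
Hence x_h = C1*cos(t)*exp(-4*t) + C2*exp(-4*t)*sin(t).
Apply the initial conditions: x(0) = C1 = 5 and x'(0) = C2 - 4*C1 = 2. Solving gives C1 = 5, C2 = 22.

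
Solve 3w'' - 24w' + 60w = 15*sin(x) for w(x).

w = 8*cos(x)/85 + 19*sin(x)/85 + C1*cos(2*x)*exp(4*x) + C2*exp(4*x)*sin(2*x)

Divide through by 3: w'' - 8w' + 20w = 5*sin(x).
Characteristic equation r² - 8r + 20 = 0 has discriminant (-8)² - 4·(20) = -16 < 0, so r = 4 ± 2i.
Hence w_h = C1*cos(2*x)*exp(4*x) + C2*exp(4*x)*sin(2*x).
Try w_p = A*cos(x) + B*sin(x). Substituting and equating the coefficients of cos(x) and sin(x) gives A = 8/85, B = 19/85, so w_p = 8*cos(x)/85 + 19*sin(x)/85.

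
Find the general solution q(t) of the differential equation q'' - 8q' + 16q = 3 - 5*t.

Characteristic equation r² - 8r + 16 = 0 has discriminant (-8)² - 4·(16) = 0, so r = 4 is a repeated root.
Hence q_h = (C1 + C2*t)*exp(4*t).
For the particular solution try q_p = A0 + A1*t. Substituting and matching coefficients of each power of t gives A0 = 1/32, A1 = -5/16, so q_p = 1/32 - 5*t/16.

q = 1/32 - 5*t/16 + C1*exp(4*t) + C2*t*exp(4*t)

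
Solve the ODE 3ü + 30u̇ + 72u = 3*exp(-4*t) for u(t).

u = C1*exp(-6*t) + C2*exp(-4*t) + t*exp(-4*t)/2

Divide through by 3: u'' + 10u' + 24u = exp(-4*t).
Characteristic equation r² + 10r + 24 = 0 factors as (r + 6)(r + 4) = 0, so r = -6, -4.
Hence u_h = C1*exp(-6*t) + C2*exp(-4*t).
Since exp(-4*t) solves the homogeneous equation (r = -4 is a root of multiplicity 1), multiply the trial by t. Try u_p = A*t*exp(-4*t). Substituting into the equation and dividing by exp(-4*t) gives A = 1/2, so u_p = t*exp(-4*t)/2.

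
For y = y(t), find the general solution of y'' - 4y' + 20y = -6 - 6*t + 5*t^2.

Characteristic equation r² - 4r + 20 = 0 has discriminant (-4)² - 4·(20) = -64 < 0, so r = 2 ± 4i.
Hence y_h = C1*cos(4*t)*exp(2*t) + C2*exp(2*t)*sin(4*t).
For the particular solution try y_p = A0 + A1*t + A2*t^2. Substituting and matching coefficients of each power of t gives A0 = -73/200, A1 = -1/5, A2 = 1/4, so y_p = -73/200 - t/5 + t^2/4.

y = -73/200 - t/5 + t**2/4 + C1*cos(4*t)*exp(2*t) + C2*exp(2*t)*sin(4*t)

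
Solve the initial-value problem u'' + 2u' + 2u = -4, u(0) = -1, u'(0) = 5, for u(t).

Characteristic equation r² + 2r + 2 = 0 has discriminant (2)² - 4·(2) = -4 < 0, so r = -1 ± i.
Hence u_h = C1*cos(t)*exp(-t) + C2*exp(-t)*sin(t).
For the particular solution try u_p = A0. Substituting and matching coefficients of each power of t gives A0 = -2, so u_p = -2.
General solution: u = -2 + C1*cos(t)*exp(-t) + C2*exp(-t)*sin(t).
Apply the initial conditions: u(0) = -2 + C1 = -1 and u'(0) = C2 - C1 = 5. Solving gives C1 = 1, C2 = 6.

u = -2 + cos(t)*exp(-t) + 6*exp(-t)*sin(t)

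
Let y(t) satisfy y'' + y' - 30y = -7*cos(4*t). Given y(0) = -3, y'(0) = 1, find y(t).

Characteristic equation r² + r - 30 = 0 factors as (r - 5)(r + 6) = 0, so r = 5, -6.
Hence y_h = C1*exp(5*t) + C2*exp(-6*t).
Try y_p = A*cos(4*t) + B*sin(4*t). Substituting and equating the coefficients of cos(4t) and sin(4t) gives A = 161/1066, B = -7/533, so y_p = -7*sin(4*t)/533 + 161*cos(4*t)/1066.
General solution: y = -7*sin(4*t)/533 + 161*cos(4*t)/1066 + C1*exp(5*t) + C2*exp(-6*t).
Apply the initial conditions: y(0) = 161/1066 + C1 + C2 = -3 and y'(0) = -28/533 - 6*C2 + 5*C1 = 1. Solving gives C1 = -732/451, C2 = -437/286.

y = -732*exp(5*t)/451 - 437*exp(-6*t)/286 - 7*sin(4*t)/533 + 161*cos(4*t)/1066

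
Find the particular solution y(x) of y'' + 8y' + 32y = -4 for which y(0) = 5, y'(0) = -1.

Characteristic equation r² + 8r + 32 = 0 has discriminant (8)² - 4·(32) = -64 < 0, so r = -4 ± 4i.
Hence y_h = C1*cos(4*x)*exp(-4*x) + C2*exp(-4*x)*sin(4*x).
For the particular solution try y_p = A0. Substituting and matching coefficients of each power of x gives A0 = -1/8, so y_p = -1/8.
General solution: y = -1/8 + C1*cos(4*x)*exp(-4*x) + C2*exp(-4*x)*sin(4*x).
Apply the initial conditions: y(0) = -1/8 + C1 = 5 and y'(0) = -4*C1 + 4*C2 = -1. Solving gives C1 = 41/8, C2 = 39/8.

y = -1/8 + 39*exp(-4*x)*sin(4*x)/8 + 41*cos(4*x)*exp(-4*x)/8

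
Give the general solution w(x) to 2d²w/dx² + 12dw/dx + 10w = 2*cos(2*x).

Divide through by 2: w'' + 6w' + 5w = cos(2*x).
Characteristic equation r² + 6r + 5 = 0 factors as (r + 5)(r + 1) = 0, so r = -5, -1.
Hence w_h = C1*exp(-5*x) + C2*exp(-x).
Try w_p = A*cos(2*x) + B*sin(2*x). Substituting and equating the coefficients of cos(2x) and sin(2x) gives A = 1/145, B = 12/145, so w_p = cos(2*x)/145 + 12*sin(2*x)/145.

w = cos(2*x)/145 + 12*sin(2*x)/145 + C1*exp(-5*x) + C2*exp(-x)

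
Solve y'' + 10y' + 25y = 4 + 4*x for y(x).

Characteristic equation r² + 10r + 25 = 0 has discriminant (10)² - 4·(25) = 0, so r = -5 is a repeated root.
Hence y_h = (C1 + C2*x)*exp(-5*x).
For the particular solution try y_p = A0 + A1*x. Substituting and matching coefficients of each power of x gives A0 = 12/125, A1 = 4/25, so y_p = 12/125 + 4*x/25.

y = 12/125 + 4*x/25 + C1*exp(-5*x) + C2*x*exp(-5*x)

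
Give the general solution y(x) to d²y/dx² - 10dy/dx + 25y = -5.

y = -1/5 + C1*exp(5*x) + C2*x*exp(5*x)

Characteristic equation r² - 10r + 25 = 0 has discriminant (-10)² - 4·(25) = 0, so r = 5 is a repeated root.
Hence y_h = (C1 + C2*x)*exp(5*x).
For the particular solution try y_p = A0. Substituting and matching coefficients of each power of x gives A0 = -1/5, so y_p = -1/5.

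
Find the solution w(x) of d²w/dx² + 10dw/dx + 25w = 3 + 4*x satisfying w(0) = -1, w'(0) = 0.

w = 7/125 - 132*exp(-5*x)/125 + 4*x/25 - 136*x*exp(-5*x)/25

Characteristic equation r² + 10r + 25 = 0 has discriminant (10)² - 4·(25) = 0, so r = -5 is a repeated root.
Hence w_h = (C1 + C2*x)*exp(-5*x).
For the particular solution try w_p = A0 + A1*x. Substituting and matching coefficients of each power of x gives A0 = 7/125, A1 = 4/25, so w_p = 7/125 + 4*x/25.
General solution: w = 7/125 + 4*x/25 + C1*exp(-5*x) + C2*x*exp(-5*x).
Apply the initial conditions: w(0) = 7/125 + C1 = -1 and w'(0) = 4/25 + C2 - 5*C1 = 0. Solving gives C1 = -132/125, C2 = -136/25.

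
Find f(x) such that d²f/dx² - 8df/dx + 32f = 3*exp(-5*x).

Characteristic equation r² - 8r + 32 = 0 has discriminant (-8)² - 4·(32) = -64 < 0, so r = 4 ± 4i.
Hence f_h = C1*cos(4*x)*exp(4*x) + C2*exp(4*x)*sin(4*x).
Try f_p = A*exp(-5*x). Substituting into the equation and dividing by exp(-5*x) gives A = 3/97, so f_p = 3*exp(-5*x)/97.

f = 3*exp(-5*x)/97 + C1*cos(4*x)*exp(4*x) + C2*exp(4*x)*sin(4*x)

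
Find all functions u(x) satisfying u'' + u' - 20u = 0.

u = C1*exp(4*x) + C2*exp(-5*x)

Characteristic equation r² + r - 20 = 0 factors as (r - 4)(r + 5) = 0, so r = 4, -5.
Hence u_h = C1*exp(4*x) + C2*exp(-5*x).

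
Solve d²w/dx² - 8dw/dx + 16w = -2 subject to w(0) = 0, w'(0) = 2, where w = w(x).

Characteristic equation r² - 8r + 16 = 0 has discriminant (-8)² - 4·(16) = 0, so r = 4 is a repeated root.
Hence w_h = (C1 + C2*x)*exp(4*x).
For the particular solution try w_p = A0. Substituting and matching coefficients of each power of x gives A0 = -1/8, so w_p = -1/8.
General solution: w = -1/8 + C1*exp(4*x) + C2*x*exp(4*x).
Apply the initial conditions: w(0) = -1/8 + C1 = 0 and w'(0) = C2 + 4*C1 = 2. Solving gives C1 = 1/8, C2 = 3/2.

w = -1/8 + exp(4*x)/8 + 3*x*exp(4*x)/2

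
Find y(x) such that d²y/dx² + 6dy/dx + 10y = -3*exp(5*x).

y = -3*exp(5*x)/65 + C1*cos(x)*exp(-3*x) + C2*exp(-3*x)*sin(x)

Characteristic equation r² + 6r + 10 = 0 has discriminant (6)² - 4·(10) = -4 < 0, so r = -3 ± i.
Hence y_h = C1*cos(x)*exp(-3*x) + C2*exp(-3*x)*sin(x).
Try y_p = A*exp(5*x). Substituting into the equation and dividing by exp(5*x) gives A = -3/65, so y_p = -3*exp(5*x)/65.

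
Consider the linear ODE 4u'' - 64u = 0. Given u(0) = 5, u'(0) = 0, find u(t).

u = 5*exp(-4*t)/2 + 5*exp(4*t)/2

Divide through by 4: u'' - 16u = 0.
Characteristic equation r² - 16 = 0 factors as (r - 4)(r + 4) = 0, so r = 4, -4.
Hence u_h = C1*exp(4*t) + C2*exp(-4*t).
Apply the initial conditions: u(0) = C1 + C2 = 5 and u'(0) = -4*C2 + 4*C1 = 0. Solving gives C1 = 5/2, C2 = 5/2.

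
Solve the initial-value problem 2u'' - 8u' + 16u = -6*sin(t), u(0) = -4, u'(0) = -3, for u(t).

u = -21*sin(t)/65 - 12*cos(t)/65 - 248*cos(2*t)*exp(2*t)/65 + 161*exp(2*t)*sin(2*t)/65

Divide through by 2: u'' - 4u' + 8u = -3*sin(t).
Characteristic equation r² - 4r + 8 = 0 has discriminant (-4)² - 4·(8) = -16 < 0, so r = 2 ± 2i.
Hence u_h = C1*cos(2*t)*exp(2*t) + C2*exp(2*t)*sin(2*t).
Try u_p = A*cos(t) + B*sin(t). Substituting and equating the coefficients of cos(t) and sin(t) gives A = -12/65, B = -21/65, so u_p = -21*sin(t)/65 - 12*cos(t)/65.
General solution: u = -21*sin(t)/65 - 12*cos(t)/65 + C1*cos(2*t)*exp(2*t) + C2*exp(2*t)*sin(2*t).
Apply the initial conditions: u(0) = -12/65 + C1 = -4 and u'(0) = -21/65 + 2*C1 + 2*C2 = -3. Solving gives C1 = -248/65, C2 = 161/65.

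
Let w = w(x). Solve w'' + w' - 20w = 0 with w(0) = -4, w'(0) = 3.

Characteristic equation r² + r - 20 = 0 factors as (r + 5)(r - 4) = 0, so r = -5, 4.
Hence w_h = C1*exp(-5*x) + C2*exp(4*x).
Apply the initial conditions: w(0) = C1 + C2 = -4 and w'(0) = -5*C1 + 4*C2 = 3. Solving gives C1 = -19/9, C2 = -17/9.

w = -19*exp(-5*x)/9 - 17*exp(4*x)/9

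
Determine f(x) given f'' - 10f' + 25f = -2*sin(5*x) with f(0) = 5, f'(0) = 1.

f = -cos(5*x)/25 + 126*exp(5*x)/25 - 121*x*exp(5*x)/5

Characteristic equation r² - 10r + 25 = 0 has discriminant (-10)² - 4·(25) = 0, so r = 5 is a repeated root.
Hence f_h = (C1 + C2*x)*exp(5*x).
Try f_p = A*cos(5*x) + B*sin(5*x). Substituting and equating the coefficients of cos(5x) and sin(5x) gives A = -1/25, B = 0, so f_p = -cos(5*x)/25.
General solution: f = -cos(5*x)/25 + C1*exp(5*x) + C2*x*exp(5*x).
Apply the initial conditions: f(0) = -1/25 + C1 = 5 and f'(0) = C2 + 5*C1 = 1. Solving gives C1 = 126/25, C2 = -121/5.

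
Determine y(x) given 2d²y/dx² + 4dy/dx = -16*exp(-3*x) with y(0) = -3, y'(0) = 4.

Divide through by 2: y'' + 2y' = -8*exp(-3*x).
Characteristic equation r² + 2r = 0 factors as (r + 2)r = 0, so r = -2, 0.
Hence y_h = C1*exp(-2*x) + C2.
Try y_p = A*exp(-3*x). Substituting into the equation and dividing by exp(-3*x) gives A = -8/3, so y_p = -8*exp(-3*x)/3.
General solution: y = C2 - 8*exp(-3*x)/3 + C1*exp(-2*x).
Apply the initial conditions: y(0) = -8/3 + C1 + C2 = -3 and y'(0) = 8 - 2*C1 = 4. Solving gives C1 = 2, C2 = -7/3.

y = -7/3 + 2*exp(-2*x) - 8*exp(-3*x)/3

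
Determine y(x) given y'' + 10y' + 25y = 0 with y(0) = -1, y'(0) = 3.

y = -exp(-5*x) - 2*x*exp(-5*x)

Characteristic equation r² + 10r + 25 = 0 has discriminant (10)² - 4·(25) = 0, so r = -5 is a repeated root.
Hence y_h = (C1 + C2*x)*exp(-5*x).
Apply the initial conditions: y(0) = C1 = -1 and y'(0) = C2 - 5*C1 = 3. Solving gives C1 = -1, C2 = -2.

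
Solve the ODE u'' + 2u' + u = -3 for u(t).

u = -3 + C1*exp(-t) + C2*t*exp(-t)

Characteristic equation r² + 2r + 1 = 0 has discriminant (2)² - 4·(1) = 0, so r = -1 is a repeated root.
Hence u_h = (C1 + C2*t)*exp(-t).
For the particular solution try u_p = A0. Substituting and matching coefficients of each power of t gives A0 = -3, so u_p = -3.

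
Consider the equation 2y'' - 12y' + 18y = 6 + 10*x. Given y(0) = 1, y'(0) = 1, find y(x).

y = 19/27 + 5*x/9 + 8*exp(3*x)/27 - 4*x*exp(3*x)/9

Divide through by 2: y'' - 6y' + 9y = 3 + 5*x.
Characteristic equation r² - 6r + 9 = 0 has discriminant (-6)² - 4·(9) = 0, so r = 3 is a repeated root.
Hence y_h = (C1 + C2*x)*exp(3*x).
For the particular solution try y_p = A0 + A1*x. Substituting and matching coefficients of each power of x gives A0 = 19/27, A1 = 5/9, so y_p = 19/27 + 5*x/9.
General solution: y = 19/27 + 5*x/9 + C1*exp(3*x) + C2*x*exp(3*x).
Apply the initial conditions: y(0) = 19/27 + C1 = 1 and y'(0) = 5/9 + C2 + 3*C1 = 1. Solving gives C1 = 8/27, C2 = -4/9.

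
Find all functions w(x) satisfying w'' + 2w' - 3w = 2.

Characteristic equation r² + 2r - 3 = 0 factors as (r - 1)(r + 3) = 0, so r = 1, -3.
Hence w_h = C1*exp(x) + C2*exp(-3*x).
For the particular solution try w_p = A0. Substituting and matching coefficients of each power of x gives A0 = -2/3, so w_p = -2/3.

w = -2/3 + C1*exp(x) + C2*exp(-3*x)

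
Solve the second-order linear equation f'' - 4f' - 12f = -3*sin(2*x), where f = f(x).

Characteristic equation r² - 4r - 12 = 0 factors as (r + 2)(r - 6) = 0, so r = -2, 6.
Hence f_h = C1*exp(-2*x) + C2*exp(6*x).
Try f_p = A*cos(2*x) + B*sin(2*x). Substituting and equating the coefficients of cos(2x) and sin(2x) gives A = -3/40, B = 3/20, so f_p = -3*cos(2*x)/40 + 3*sin(2*x)/20.

f = -3*cos(2*x)/40 + 3*sin(2*x)/20 + C1*exp(-2*x) + C2*exp(6*x)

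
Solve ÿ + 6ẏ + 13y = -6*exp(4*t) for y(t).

Characteristic equation r² + 6r + 13 = 0 has discriminant (6)² - 4·(13) = -16 < 0, so r = -3 ± 2i.
Hence y_h = C1*cos(2*t)*exp(-3*t) + C2*exp(-3*t)*sin(2*t).
Try y_p = A*exp(4*t). Substituting into the equation and dividing by exp(4*t) gives A = -6/53, so y_p = -6*exp(4*t)/53.

y = -6*exp(4*t)/53 + C1*cos(2*t)*exp(-3*t) + C2*exp(-3*t)*sin(2*t)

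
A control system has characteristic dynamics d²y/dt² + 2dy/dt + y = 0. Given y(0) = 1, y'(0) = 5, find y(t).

y = 6*t*exp(-t) + exp(-t)

Characteristic equation r² + 2r + 1 = 0 has discriminant (2)² - 4·(1) = 0, so r = -1 is a repeated root.
Hence y_h = (C1 + C2*t)*exp(-t).
Apply the initial conditions: y(0) = C1 = 1 and y'(0) = C2 - C1 = 5. Solving gives C1 = 1, C2 = 6.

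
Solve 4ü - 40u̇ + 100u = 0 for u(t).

u = C1*exp(5*t) + C2*t*exp(5*t)

Divide through by 4: u'' - 10u' + 25u = 0.
Characteristic equation r² - 10r + 25 = 0 has discriminant (-10)² - 4·(25) = 0, so r = 5 is a repeated root.
Hence u_h = (C1 + C2*t)*exp(5*t).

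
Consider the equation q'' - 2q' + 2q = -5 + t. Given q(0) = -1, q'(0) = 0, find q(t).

q = -2 + t/2 + cos(t)*exp(t) - 3*exp(t)*sin(t)/2

Characteristic equation r² - 2r + 2 = 0 has discriminant (-2)² - 4·(2) = -4 < 0, so r = 1 ± i.
Hence q_h = C1*cos(t)*exp(t) + C2*exp(t)*sin(t).
For the particular solution try q_p = A0 + A1*t. Substituting and matching coefficients of each power of t gives A0 = -2, A1 = 1/2, so q_p = -2 + t/2.
General solution: q = -2 + t/2 + C1*cos(t)*exp(t) + C2*exp(t)*sin(t).
Apply the initial conditions: q(0) = -2 + C1 = -1 and q'(0) = 1/2 + C1 + C2 = 0. Solving gives C1 = 1, C2 = -3/2.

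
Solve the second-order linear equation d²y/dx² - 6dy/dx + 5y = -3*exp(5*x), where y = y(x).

Characteristic equation r² - 6r + 5 = 0 factors as (r - 1)(r - 5) = 0, so r = 1, 5.
Hence y_h = C1*exp(x) + C2*exp(5*x).
Since exp(5*x) solves the homogeneous equation (r = 5 is a root of multiplicity 1), multiply the trial by x. Try y_p = A*x*exp(5*x). Substituting into the equation and dividing by exp(5*x) gives A = -3/4, so y_p = -3*x*exp(5*x)/4.

y = C1*exp(x) + C2*exp(5*x) - 3*x*exp(5*x)/4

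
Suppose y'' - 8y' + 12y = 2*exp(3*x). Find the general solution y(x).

Characteristic equation r² - 8r + 12 = 0 factors as (r - 6)(r - 2) = 0, so r = 6, 2.
Hence y_h = C1*exp(6*x) + C2*exp(2*x).
Try y_p = A*exp(3*x). Substituting into the equation and dividing by exp(3*x) gives A = -2/3, so y_p = -2*exp(3*x)/3.

y = -2*exp(3*x)/3 + C1*exp(6*x) + C2*exp(2*x)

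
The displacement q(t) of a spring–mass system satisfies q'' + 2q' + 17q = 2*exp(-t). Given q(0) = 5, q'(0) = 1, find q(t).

q = exp(-t)/8 + 3*exp(-t)*sin(4*t)/2 + 39*cos(4*t)*exp(-t)/8

Characteristic equation r² + 2r + 17 = 0 has discriminant (2)² - 4·(17) = -64 < 0, so r = -1 ± 4i.
Hence q_h = C1*cos(4*t)*exp(-t) + C2*exp(-t)*sin(4*t).
Try q_p = A*exp(-t). Substituting into the equation and dividing by exp(-t) gives A = 1/8, so q_p = exp(-t)/8.
General solution: q = exp(-t)/8 + C1*cos(4*t)*exp(-t) + C2*exp(-t)*sin(4*t).
Apply the initial conditions: q(0) = 1/8 + C1 = 5 and q'(0) = -1/8 - C1 + 4*C2 = 1. Solving gives C1 = 39/8, C2 = 3/2.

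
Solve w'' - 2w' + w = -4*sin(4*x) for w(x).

Characteristic equation r² - 2r + 1 = 0 has discriminant (-2)² - 4·(1) = 0, so r = 1 is a repeated root.
Hence w_h = (C1 + C2*x)*exp(x).
Try w_p = A*cos(4*x) + B*sin(4*x). Substituting and equating the coefficients of cos(4x) and sin(4x) gives A = -32/289, B = 60/289, so w_p = -32*cos(4*x)/289 + 60*sin(4*x)/289.

w = -32*cos(4*x)/289 + 60*sin(4*x)/289 + C1*exp(x) + C2*x*exp(x)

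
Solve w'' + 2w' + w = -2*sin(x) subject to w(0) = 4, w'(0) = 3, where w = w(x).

Characteristic equation r² + 2r + 1 = 0 has discriminant (2)² - 4·(1) = 0, so r = -1 is a repeated root.
Hence w_h = (C1 + C2*x)*exp(-x).
Try w_p = A*cos(x) + B*sin(x). Substituting and equating the coefficients of cos(x) and sin(x) gives A = 1, B = 0, so w_p = cos(x).
General solution: w = C1*exp(-x) + C2*x*exp(-x) + cos(x).
Apply the initial conditions: w(0) = 1 + C1 = 4 and w'(0) = C2 - C1 = 3. Solving gives C1 = 3, C2 = 6.

w = 3*exp(-x) + 6*x*exp(-x) + cos(x)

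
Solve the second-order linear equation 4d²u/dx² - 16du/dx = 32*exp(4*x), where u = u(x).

Divide through by 4: u'' - 4u' = 8*exp(4*x).
Characteristic equation r² - 4r = 0 factors as (r - 4)r = 0, so r = 4, 0.
Hence u_h = C1*exp(4*x) + C2.
Since exp(4*x) solves the homogeneous equation (r = 4 is a root of multiplicity 1), multiply the trial by x. Try u_p = A*x*exp(4*x). Substituting into the equation and dividing by exp(4*x) gives A = 2, so u_p = 2*x*exp(4*x).

u = C2 + C1*exp(4*x) + 2*x*exp(4*x)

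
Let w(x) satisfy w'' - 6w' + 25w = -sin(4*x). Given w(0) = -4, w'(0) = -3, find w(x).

Characteristic equation r² - 6r + 25 = 0 has discriminant (-6)² - 4·(25) = -64 < 0, so r = 3 ± 4i.
Hence w_h = C1*cos(4*x)*exp(3*x) + C2*exp(3*x)*sin(4*x).
Try w_p = A*cos(4*x) + B*sin(4*x). Substituting and equating the coefficients of cos(4x) and sin(4x) gives A = -8/219, B = -1/73, so w_p = -8*cos(4*x)/219 - sin(4*x)/73.
General solution: w = -8*cos(4*x)/219 - sin(4*x)/73 + C1*cos(4*x)*exp(3*x) + C2*exp(3*x)*sin(4*x).
Apply the initial conditions: w(0) = -8/219 + C1 = -4 and w'(0) = -4/73 + 3*C1 + 4*C2 = -3. Solving gives C1 = -868/219, C2 = 653/292.

w = -8*cos(4*x)/219 - sin(4*x)/73 - 868*cos(4*x)*exp(3*x)/219 + 653*exp(3*x)*sin(4*x)/292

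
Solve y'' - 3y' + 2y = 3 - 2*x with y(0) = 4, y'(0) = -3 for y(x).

y = -x - 6*exp(2*x) + 10*exp(x)

Characteristic equation r² - 3r + 2 = 0 factors as (r - 2)(r - 1) = 0, so r = 2, 1.
Hence y_h = C1*exp(2*x) + C2*exp(x).
For the particular solution try y_p = A0 + A1*x. Substituting and matching coefficients of each power of x gives A0 = 0, A1 = -1, so y_p = -x.
General solution: y = -x + C1*exp(2*x) + C2*exp(x).
Apply the initial conditions: y(0) = C1 + C2 = 4 and y'(0) = -1 + C2 + 2*C1 = -3. Solving gives C1 = -6, C2 = 10.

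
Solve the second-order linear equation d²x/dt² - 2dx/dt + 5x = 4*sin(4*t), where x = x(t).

Characteristic equation r² - 2r + 5 = 0 has discriminant (-2)² - 4·(5) = -16 < 0, so r = 1 ± 2i.
Hence x_h = C1*cos(2*t)*exp(t) + C2*exp(t)*sin(2*t).
Try x_p = A*cos(4*t) + B*sin(4*t). Substituting and equating the coefficients of cos(4t) and sin(4t) gives A = 32/185, B = -44/185, so x_p = -44*sin(4*t)/185 + 32*cos(4*t)/185.

x = -44*sin(4*t)/185 + 32*cos(4*t)/185 + C1*cos(2*t)*exp(t) + C2*exp(t)*sin(2*t)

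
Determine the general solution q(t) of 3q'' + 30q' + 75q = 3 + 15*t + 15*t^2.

q = 1/125 + t**2/5 + t/25 + C1*exp(-5*t) + C2*t*exp(-5*t)

Divide through by 3: q'' + 10q' + 25q = 1 + 5*t + 5*t^2.
Characteristic equation r² + 10r + 25 = 0 has discriminant (10)² - 4·(25) = 0, so r = -5 is a repeated root.
Hence q_h = (C1 + C2*t)*exp(-5*t).
For the particular solution try q_p = A0 + A1*t + A2*t^2. Substituting and matching coefficients of each power of t gives A0 = 1/125, A1 = 1/25, A2 = 1/5, so q_p = 1/125 + t^2/5 + t/25.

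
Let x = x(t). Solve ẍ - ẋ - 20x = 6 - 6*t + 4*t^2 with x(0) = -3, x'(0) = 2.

x = -42/125 - 374*exp(5*t)/375 - 5*exp(-4*t)/3 - t**2/5 + 8*t/25

Characteristic equation r² - r - 20 = 0 factors as (r + 4)(r - 5) = 0, so r = -4, 5.
Hence x_h = C1*exp(-4*t) + C2*exp(5*t).
For the particular solution try x_p = A0 + A1*t + A2*t^2. Substituting and matching coefficients of each power of t gives A0 = -42/125, A1 = 8/25, A2 = -1/5, so x_p = -42/125 - t^2/5 + 8*t/25.
General solution: x = -42/125 - t^2/5 + 8*t/25 + C1*exp(-4*t) + C2*exp(5*t).
Apply the initial conditions: x(0) = -42/125 + C1 + C2 = -3 and x'(0) = 8/25 - 4*C1 + 5*C2 = 2. Solving gives C1 = -5/3, C2 = -374/375.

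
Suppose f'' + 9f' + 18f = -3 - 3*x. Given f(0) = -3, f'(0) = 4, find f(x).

Characteristic equation r² + 9r + 18 = 0 factors as (r + 3)(r + 6) = 0, so r = -3, -6.
Hence f_h = C1*exp(-3*x) + C2*exp(-6*x).
For the particular solution try f_p = A0 + A1*x. Substituting and matching coefficients of each power of x gives A0 = -1/12, A1 = -1/6, so f_p = -1/12 - x/6.
General solution: f = -1/12 - x/6 + C1*exp(-3*x) + C2*exp(-6*x).
Apply the initial conditions: f(0) = -1/12 + C1 + C2 = -3 and f'(0) = -1/6 - 6*C2 - 3*C1 = 4. Solving gives C1 = -40/9, C2 = 55/36.

f = -1/12 - 40*exp(-3*x)/9 - x/6 + 55*exp(-6*x)/36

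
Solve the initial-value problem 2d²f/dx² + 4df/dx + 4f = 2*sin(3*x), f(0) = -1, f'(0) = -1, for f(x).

Divide through by 2: f'' + 2f' + 2f = sin(3*x).
Characteristic equation r² + 2r + 2 = 0 has discriminant (2)² - 4·(2) = -4 < 0, so r = -1 ± i.
Hence f_h = C1*cos(x)*exp(-x) + C2*exp(-x)*sin(x).
Try f_p = A*cos(3*x) + B*sin(3*x). Substituting and equating the coefficients of cos(3x) and sin(3x) gives A = -6/85, B = -7/85, so f_p = -7*sin(3*x)/85 - 6*cos(3*x)/85.
General solution: f = -7*sin(3*x)/85 - 6*cos(3*x)/85 + C1*cos(x)*exp(-x) + C2*exp(-x)*sin(x).
Apply the initial conditions: f(0) = -6/85 + C1 = -1 and f'(0) = -21/85 + C2 - C1 = -1. Solving gives C1 = -79/85, C2 = -143/85.

f = -7*sin(3*x)/85 - 6*cos(3*x)/85 - 143*exp(-x)*sin(x)/85 - 79*cos(x)*exp(-x)/85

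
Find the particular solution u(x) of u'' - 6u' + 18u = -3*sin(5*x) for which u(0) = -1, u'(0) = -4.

Characteristic equation r² - 6r + 18 = 0 has discriminant (-6)² - 4·(18) = -36 < 0, so r = 3 ± 3i.
Hence u_h = C1*cos(3*x)*exp(3*x) + C2*exp(3*x)*sin(3*x).
Try u_p = A*cos(5*x) + B*sin(5*x). Substituting and equating the coefficients of cos(5x) and sin(5x) gives A = -90/949, B = 21/949, so u_p = -90*cos(5*x)/949 + 21*sin(5*x)/949.
General solution: u = -90*cos(5*x)/949 + 21*sin(5*x)/949 + C1*cos(3*x)*exp(3*x) + C2*exp(3*x)*sin(3*x).
Apply the initial conditions: u(0) = -90/949 + C1 = -1 and u'(0) = 105/949 + 3*C1 + 3*C2 = -4. Solving gives C1 = -859/949, C2 = -1324/2847.

u = -90*cos(5*x)/949 + 21*sin(5*x)/949 - 1324*exp(3*x)*sin(3*x)/2847 - 859*cos(3*x)*exp(3*x)/949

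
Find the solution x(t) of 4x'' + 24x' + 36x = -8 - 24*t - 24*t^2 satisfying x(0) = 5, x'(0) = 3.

Divide through by 4: x'' + 6x' + 9x = -2 - 6*t - 6*t^2.
Characteristic equation r² + 6r + 9 = 0 has discriminant (6)² - 4·(9) = 0, so r = -3 is a repeated root.
Hence x_h = (C1 + C2*t)*exp(-3*t).
For the particular solution try x_p = A0 + A1*t + A2*t^2. Substituting and matching coefficients of each power of t gives A0 = -2/9, A1 = 2/9, A2 = -2/3, so x_p = -2/9 - 2*t^2/3 + 2*t/9.
General solution: x = -2/9 - 2*t^2/3 + 2*t/9 + C1*exp(-3*t) + C2*t*exp(-3*t).
Apply the initial conditions: x(0) = -2/9 + C1 = 5 and x'(0) = 2/9 + C2 - 3*C1 = 3. Solving gives C1 = 47/9, C2 = 166/9.

x = -2/9 - 2*t**2/3 + 2*t/9 + 47*exp(-3*t)/9 + 166*t*exp(-3*t)/9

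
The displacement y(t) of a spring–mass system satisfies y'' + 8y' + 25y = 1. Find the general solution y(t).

y = 1/25 + C1*cos(3*t)*exp(-4*t) + C2*exp(-4*t)*sin(3*t)

Characteristic equation r² + 8r + 25 = 0 has discriminant (8)² - 4·(25) = -36 < 0, so r = -4 ± 3i.
Hence y_h = C1*cos(3*t)*exp(-4*t) + C2*exp(-4*t)*sin(3*t).
For the particular solution try y_p = A0. Substituting and matching coefficients of each power of t gives A0 = 1/25, so y_p = 1/25.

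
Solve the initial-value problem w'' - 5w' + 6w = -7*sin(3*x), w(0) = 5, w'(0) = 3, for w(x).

w = -49*exp(3*x)/6 - 35*cos(3*x)/78 + 7*sin(3*x)/78 + 177*exp(2*x)/13

Characteristic equation r² - 5r + 6 = 0 factors as (r - 3)(r - 2) = 0, so r = 3, 2.
Hence w_h = C1*exp(3*x) + C2*exp(2*x).
Try w_p = A*cos(3*x) + B*sin(3*x). Substituting and equating the coefficients of cos(3x) and sin(3x) gives A = -35/78, B = 7/78, so w_p = -35*cos(3*x)/78 + 7*sin(3*x)/78.
General solution: w = -35*cos(3*x)/78 + 7*sin(3*x)/78 + C1*exp(3*x) + C2*exp(2*x).
Apply the initial conditions: w(0) = -35/78 + C1 + C2 = 5 and w'(0) = 7/26 + 2*C2 + 3*C1 = 3. Solving gives C1 = -49/6, C2 = 177/13.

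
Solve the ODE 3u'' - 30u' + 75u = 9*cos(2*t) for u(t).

u = -60*sin(2*t)/841 + 63*cos(2*t)/841 + C1*exp(5*t) + C2*t*exp(5*t)

Divide through by 3: u'' - 10u' + 25u = 3*cos(2*t).
Characteristic equation r² - 10r + 25 = 0 has discriminant (-10)² - 4·(25) = 0, so r = 5 is a repeated root.
Hence u_h = (C1 + C2*t)*exp(5*t).
Try u_p = A*cos(2*t) + B*sin(2*t). Substituting and equating the coefficients of cos(2t) and sin(2t) gives A = 63/841, B = -60/841, so u_p = -60*sin(2*t)/841 + 63*cos(2*t)/841.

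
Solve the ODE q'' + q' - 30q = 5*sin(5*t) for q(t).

Characteristic equation r² + r - 30 = 0 factors as (r + 6)(r - 5) = 0, so r = -6, 5.
Hence q_h = C1*exp(-6*t) + C2*exp(5*t).
Try q_p = A*cos(5*t) + B*sin(5*t). Substituting and equating the coefficients of cos(5t) and sin(5t) gives A = -1/122, B = -11/122, so q_p = -11*sin(5*t)/122 - cos(5*t)/122.

q = -11*sin(5*t)/122 - cos(5*t)/122 + C1*exp(-6*t) + C2*exp(5*t)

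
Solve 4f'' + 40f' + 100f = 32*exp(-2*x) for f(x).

Divide through by 4: f'' + 10f' + 25f = 8*exp(-2*x).
Characteristic equation r² + 10r + 25 = 0 has discriminant (10)² - 4·(25) = 0, so r = -5 is a repeated root.
Hence f_h = (C1 + C2*x)*exp(-5*x).
Try f_p = A*exp(-2*x). Substituting into the equation and dividing by exp(-2*x) gives A = 8/9, so f_p = 8*exp(-2*x)/9.

f = 8*exp(-2*x)/9 + C1*exp(-5*x) + C2*x*exp(-5*x)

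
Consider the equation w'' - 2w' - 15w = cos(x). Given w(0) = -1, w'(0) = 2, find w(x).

w = -67*exp(-3*x)/80 - 21*exp(5*x)/208 - 4*cos(x)/65 - sin(x)/130

Characteristic equation r² - 2r - 15 = 0 factors as (r - 5)(r + 3) = 0, so r = 5, -3.
Hence w_h = C1*exp(5*x) + C2*exp(-3*x).
Try w_p = A*cos(x) + B*sin(x). Substituting and equating the coefficients of cos(x) and sin(x) gives A = -4/65, B = -1/130, so w_p = -4*cos(x)/65 - sin(x)/130.
General solution: w = -4*cos(x)/65 - sin(x)/130 + C1*exp(5*x) + C2*exp(-3*x).
Apply the initial conditions: w(0) = -4/65 + C1 + C2 = -1 and w'(0) = -1/130 - 3*C2 + 5*C1 = 2. Solving gives C1 = -21/208, C2 = -67/80.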